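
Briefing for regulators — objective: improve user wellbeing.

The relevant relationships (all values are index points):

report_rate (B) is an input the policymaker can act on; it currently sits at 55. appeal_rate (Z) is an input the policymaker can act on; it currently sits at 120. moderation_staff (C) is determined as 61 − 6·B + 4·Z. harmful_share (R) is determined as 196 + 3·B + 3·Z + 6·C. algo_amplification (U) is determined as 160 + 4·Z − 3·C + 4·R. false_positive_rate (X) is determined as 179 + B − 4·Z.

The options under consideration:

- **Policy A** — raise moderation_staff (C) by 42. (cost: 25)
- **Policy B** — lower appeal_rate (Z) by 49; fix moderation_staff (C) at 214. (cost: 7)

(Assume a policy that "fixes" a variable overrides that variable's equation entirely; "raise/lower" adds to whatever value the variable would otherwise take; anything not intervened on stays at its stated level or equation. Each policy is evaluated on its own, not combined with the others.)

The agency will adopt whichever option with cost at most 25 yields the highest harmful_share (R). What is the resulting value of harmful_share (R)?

Policy A (C + 42):
  B = 55
  Z = 120
  C = 61 − 6·55 + 4·120 (+42 from intervention) = 253
  R = 196 + 3·55 + 3·120 + 6·253 = 2239
Policy B (Z − 49, C := 214):
  B = 55
  Z = 120 − 49 = 71
  C = 214
  R = 196 + 3·55 + 3·71 + 6·214 = 1858
Comparing — Policy A: R=2239, Policy B: R=1858. Highest is 2239 (Policy A).

2239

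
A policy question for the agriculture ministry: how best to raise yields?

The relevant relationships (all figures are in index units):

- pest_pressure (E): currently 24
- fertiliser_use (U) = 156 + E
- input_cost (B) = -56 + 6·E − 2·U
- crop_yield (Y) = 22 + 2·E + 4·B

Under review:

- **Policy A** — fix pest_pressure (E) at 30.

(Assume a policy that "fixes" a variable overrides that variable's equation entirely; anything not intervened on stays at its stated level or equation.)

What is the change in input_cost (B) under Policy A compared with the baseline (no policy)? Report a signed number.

Baseline:
  E = 24
  U = 156 + 24 = 180
  B = -56 + 6·24 − 2·180 = -272
Policy A (E := 30):
  E = 30
  U = 156 + 30 = 186
  B = -56 + 6·30 − 2·186 = -248
Change in B: -248 − (-272) = 24

24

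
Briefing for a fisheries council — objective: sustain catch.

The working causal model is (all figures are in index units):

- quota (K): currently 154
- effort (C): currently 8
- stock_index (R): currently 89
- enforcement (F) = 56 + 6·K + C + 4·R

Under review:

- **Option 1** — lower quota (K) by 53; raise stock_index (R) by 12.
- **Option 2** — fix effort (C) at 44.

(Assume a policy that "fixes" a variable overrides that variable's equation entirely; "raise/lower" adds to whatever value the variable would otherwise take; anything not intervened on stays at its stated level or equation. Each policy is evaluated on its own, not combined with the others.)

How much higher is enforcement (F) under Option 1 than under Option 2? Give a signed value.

-306

Option 1 (K − 53, R + 12):
  K = 154 − 53 = 101
  C = 8
  R = 89 + 12 = 101
  F = 56 + 6·101 + 8 + 4·101 = 1074
Option 2 (C := 44):
  K = 154
  C = 44
  R = 89
  F = 56 + 6·154 + 44 + 4·89 = 1380
F: 1074 − 1380 = -306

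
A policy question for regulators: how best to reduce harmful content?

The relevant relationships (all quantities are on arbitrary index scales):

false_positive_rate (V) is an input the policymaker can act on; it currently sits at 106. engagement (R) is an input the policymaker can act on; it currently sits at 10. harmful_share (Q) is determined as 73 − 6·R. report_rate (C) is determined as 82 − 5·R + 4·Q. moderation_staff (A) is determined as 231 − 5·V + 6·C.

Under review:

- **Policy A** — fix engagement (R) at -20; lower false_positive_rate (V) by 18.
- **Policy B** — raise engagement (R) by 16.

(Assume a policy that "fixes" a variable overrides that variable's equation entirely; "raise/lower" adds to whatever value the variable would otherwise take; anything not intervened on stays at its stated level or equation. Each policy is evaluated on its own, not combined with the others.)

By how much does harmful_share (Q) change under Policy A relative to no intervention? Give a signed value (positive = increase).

Baseline:
  R = 10
  Q = 73 − 6·10 = 13
Policy A (R := -20, V − 18):
  R = -20
  Q = 73 − 6·(-20) = 193
Change in Q: 193 − 13 = 180

180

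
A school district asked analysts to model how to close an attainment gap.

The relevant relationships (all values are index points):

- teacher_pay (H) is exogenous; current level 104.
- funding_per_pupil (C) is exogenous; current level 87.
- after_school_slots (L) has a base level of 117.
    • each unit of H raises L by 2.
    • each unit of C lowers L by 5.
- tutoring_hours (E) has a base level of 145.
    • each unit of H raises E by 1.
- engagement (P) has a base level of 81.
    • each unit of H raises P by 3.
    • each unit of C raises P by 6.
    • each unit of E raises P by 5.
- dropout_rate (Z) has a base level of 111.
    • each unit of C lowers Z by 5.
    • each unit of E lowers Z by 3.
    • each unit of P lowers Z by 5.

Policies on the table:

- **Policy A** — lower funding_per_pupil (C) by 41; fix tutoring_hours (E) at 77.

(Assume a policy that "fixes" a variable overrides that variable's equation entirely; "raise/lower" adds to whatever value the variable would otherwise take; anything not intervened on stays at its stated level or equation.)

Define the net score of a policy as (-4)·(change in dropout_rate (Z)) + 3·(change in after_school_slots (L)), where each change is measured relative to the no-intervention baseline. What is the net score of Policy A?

Baseline:
  H = 104
  C = 87
  L = 117 + 2·104 − 5·87 = -110
  E = 145 + 104 = 249
  P = 81 + 3·104 + 6·87 + 5·249 = 2160
  Z = 111 − 5·87 − 3·249 − 5·2160 = -11871
Policy A (C − 41, E := 77):
  H = 104
  C = 87 − 41 = 46
  L = 117 + 2·104 − 5·46 = 95
  E = 77
  P = 81 + 3·104 + 6·46 + 5·77 = 1054
  Z = 111 − 5·46 − 3·77 − 5·1054 = -5620
ΔZ = -5620 − (-11871) = 6251; ΔL = 95 − (-110) = 205
Score = (-4)·6251 + 3·205 = -24389

-24389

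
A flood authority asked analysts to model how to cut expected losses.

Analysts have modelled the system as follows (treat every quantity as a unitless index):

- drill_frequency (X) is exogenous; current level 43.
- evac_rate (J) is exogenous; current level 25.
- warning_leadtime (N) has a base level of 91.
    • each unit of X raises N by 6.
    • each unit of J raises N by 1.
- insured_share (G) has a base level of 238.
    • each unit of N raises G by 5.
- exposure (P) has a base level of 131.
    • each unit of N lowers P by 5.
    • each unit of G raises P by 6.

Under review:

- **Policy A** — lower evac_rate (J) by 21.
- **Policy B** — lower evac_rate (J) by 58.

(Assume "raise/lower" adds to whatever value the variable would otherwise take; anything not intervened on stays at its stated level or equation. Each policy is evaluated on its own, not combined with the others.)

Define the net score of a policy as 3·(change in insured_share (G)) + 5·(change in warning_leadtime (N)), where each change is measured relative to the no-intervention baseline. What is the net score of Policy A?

-420

Baseline:
  X = 43
  J = 25
  N = 91 + 6·43 + 25 = 374
  G = 238 + 5·374 = 2108
Policy A (J − 21):
  X = 43
  J = 25 − 21 = 4
  N = 91 + 6·43 + 4 = 353
  G = 238 + 5·353 = 2003
ΔG = 2003 − 2108 = -105; ΔN = 353 − 374 = -21
Score = 3·(-105) + 5·(-21) = -420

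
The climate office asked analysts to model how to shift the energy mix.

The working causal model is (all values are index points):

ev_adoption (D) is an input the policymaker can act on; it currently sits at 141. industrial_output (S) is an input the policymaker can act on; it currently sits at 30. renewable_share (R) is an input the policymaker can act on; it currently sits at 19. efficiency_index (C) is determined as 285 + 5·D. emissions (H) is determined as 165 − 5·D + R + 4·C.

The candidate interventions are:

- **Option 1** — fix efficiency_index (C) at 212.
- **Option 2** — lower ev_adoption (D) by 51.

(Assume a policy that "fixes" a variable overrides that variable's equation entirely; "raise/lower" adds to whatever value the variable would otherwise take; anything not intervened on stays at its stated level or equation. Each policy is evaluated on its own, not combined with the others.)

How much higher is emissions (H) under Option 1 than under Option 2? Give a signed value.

-2347

Option 1 (C := 212):
  D = 141
  R = 19
  C = 212
  H = 165 − 5·141 + 19 + 4·212 = 327
Option 2 (D − 51):
  D = 141 − 51 = 90
  R = 19
  C = 285 + 5·90 = 735
  H = 165 − 5·90 + 19 + 4·735 = 2674
H: 327 − 2674 = -2347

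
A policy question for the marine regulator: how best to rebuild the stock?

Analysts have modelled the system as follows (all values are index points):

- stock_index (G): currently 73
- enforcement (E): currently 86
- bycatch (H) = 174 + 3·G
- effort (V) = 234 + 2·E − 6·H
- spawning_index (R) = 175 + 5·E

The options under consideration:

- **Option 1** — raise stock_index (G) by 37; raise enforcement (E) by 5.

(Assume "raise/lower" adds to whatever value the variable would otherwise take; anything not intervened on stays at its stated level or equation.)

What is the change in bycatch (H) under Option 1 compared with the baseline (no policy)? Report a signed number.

Baseline:
  G = 73
  H = 174 + 3·73 = 393
Option 1 (G + 37, E + 5):
  G = 73 + 37 = 110
  H = 174 + 3·110 = 504
Change in H: 504 − 393 = 111

111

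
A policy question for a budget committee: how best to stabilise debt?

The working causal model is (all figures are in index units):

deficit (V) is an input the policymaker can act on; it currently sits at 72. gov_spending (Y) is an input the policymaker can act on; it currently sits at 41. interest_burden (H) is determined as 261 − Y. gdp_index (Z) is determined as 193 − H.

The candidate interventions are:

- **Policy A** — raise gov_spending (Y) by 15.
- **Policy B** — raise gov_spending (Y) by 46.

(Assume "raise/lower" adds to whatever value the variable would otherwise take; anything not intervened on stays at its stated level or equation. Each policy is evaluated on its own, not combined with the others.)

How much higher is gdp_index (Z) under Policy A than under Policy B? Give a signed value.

Policy A (Y + 15):
  Y = 41 + 15 = 56
  H = 261 − 56 = 205
  Z = 193 − 205 = -12
Policy B (Y + 46):
  Y = 41 + 46 = 87
  H = 261 − 87 = 174
  Z = 193 − 174 = 19
Z: -12 − 19 = -31

-31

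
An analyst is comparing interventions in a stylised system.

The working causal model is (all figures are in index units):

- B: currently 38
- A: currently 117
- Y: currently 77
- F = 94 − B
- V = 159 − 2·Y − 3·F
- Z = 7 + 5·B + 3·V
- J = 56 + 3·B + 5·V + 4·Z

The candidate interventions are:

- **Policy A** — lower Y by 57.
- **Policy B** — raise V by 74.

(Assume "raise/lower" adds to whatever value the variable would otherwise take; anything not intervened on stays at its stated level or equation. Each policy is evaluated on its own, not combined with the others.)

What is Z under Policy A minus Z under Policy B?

120

Policy A (Y − 57):
  B = 38
  Y = 77 − 57 = 20
  F = 94 − 38 = 56
  V = 159 − 2·20 − 3·56 = -49
  Z = 7 + 5·38 + 3·(-49) = 50
Policy B (V + 74):
  B = 38
  Y = 77
  F = 94 − 38 = 56
  V = 159 − 2·77 − 3·56 (+74 from intervention) = -89
  Z = 7 + 5·38 + 3·(-89) = -70
Z: 50 − (-70) = 120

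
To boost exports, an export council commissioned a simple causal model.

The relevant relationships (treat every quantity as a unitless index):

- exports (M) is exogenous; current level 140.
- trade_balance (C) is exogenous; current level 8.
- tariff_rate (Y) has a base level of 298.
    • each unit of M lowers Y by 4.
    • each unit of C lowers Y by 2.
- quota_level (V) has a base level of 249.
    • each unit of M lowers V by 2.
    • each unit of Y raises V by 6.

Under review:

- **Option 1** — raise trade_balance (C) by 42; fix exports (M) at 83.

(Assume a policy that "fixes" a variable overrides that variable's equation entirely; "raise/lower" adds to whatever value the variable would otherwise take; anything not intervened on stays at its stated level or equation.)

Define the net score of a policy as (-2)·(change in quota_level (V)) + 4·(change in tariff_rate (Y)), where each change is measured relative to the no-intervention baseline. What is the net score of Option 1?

Baseline:
  M = 140
  C = 8
  Y = 298 − 4·140 − 2·8 = -278
  V = 249 − 2·140 + 6·(-278) = -1699
Option 1 (C + 42, M := 83):
  M = 83
  C = 8 + 42 = 50
  Y = 298 − 4·83 − 2·50 = -134
  V = 249 − 2·83 + 6·(-134) = -721
ΔV = -721 − (-1699) = 978; ΔY = -134 − (-278) = 144
Score = (-2)·978 + 4·144 = -1380

-1380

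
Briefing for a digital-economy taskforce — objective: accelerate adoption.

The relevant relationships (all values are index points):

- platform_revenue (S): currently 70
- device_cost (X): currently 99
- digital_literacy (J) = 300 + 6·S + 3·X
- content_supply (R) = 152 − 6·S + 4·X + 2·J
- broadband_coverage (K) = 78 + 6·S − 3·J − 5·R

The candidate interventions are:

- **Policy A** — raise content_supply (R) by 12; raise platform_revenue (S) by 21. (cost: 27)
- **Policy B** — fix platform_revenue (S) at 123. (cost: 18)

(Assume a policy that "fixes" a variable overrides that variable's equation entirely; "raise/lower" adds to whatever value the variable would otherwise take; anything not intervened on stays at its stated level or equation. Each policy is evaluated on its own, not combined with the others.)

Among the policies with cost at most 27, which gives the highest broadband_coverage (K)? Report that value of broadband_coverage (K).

-14305

Policy A (R + 12, S + 21):
  S = 70 + 21 = 91
  X = 99
  J = 300 + 6·91 + 3·99 = 1143
  R = 152 − 6·91 + 4·99 + 2·1143 (+12 from intervention) = 2300
  K = 78 + 6·91 − 3·1143 − 5·2300 = -14305
Policy B (S := 123):
  S = 123
  X = 99
  J = 300 + 6·123 + 3·99 = 1335
  R = 152 − 6·123 + 4·99 + 2·1335 = 2480
  K = 78 + 6·123 − 3·1335 − 5·2480 = -15589
Comparing — Policy A: K=-14305, Policy B: K=-15589. Highest is -14305 (Policy A).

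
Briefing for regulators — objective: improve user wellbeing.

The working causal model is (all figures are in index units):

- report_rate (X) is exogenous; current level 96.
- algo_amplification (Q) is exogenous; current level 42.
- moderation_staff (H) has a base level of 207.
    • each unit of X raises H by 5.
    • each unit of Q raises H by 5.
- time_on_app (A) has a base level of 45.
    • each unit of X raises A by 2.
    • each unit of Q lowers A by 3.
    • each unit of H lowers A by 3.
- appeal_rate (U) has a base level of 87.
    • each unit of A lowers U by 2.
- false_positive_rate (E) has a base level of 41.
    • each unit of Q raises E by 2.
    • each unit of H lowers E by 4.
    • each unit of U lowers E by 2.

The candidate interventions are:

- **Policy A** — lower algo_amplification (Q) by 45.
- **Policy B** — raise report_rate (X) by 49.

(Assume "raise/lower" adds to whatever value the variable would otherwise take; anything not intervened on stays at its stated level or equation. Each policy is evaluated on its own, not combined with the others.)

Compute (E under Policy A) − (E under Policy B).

Policy A (Q − 45):
  X = 96
  Q = 42 − 45 = -3
  H = 207 + 5·96 + 5·(-3) = 672
  A = 45 + 2·96 − 3·(-3) − 3·672 = -1770
  U = 87 − 2·(-1770) = 3627
  E = 41 + 2·(-3) − 4·672 − 2·3627 = -9907
Policy B (X + 49):
  X = 96 + 49 = 145
  Q = 42
  H = 207 + 5·145 + 5·42 = 1142
  A = 45 + 2·145 − 3·42 − 3·1142 = -3217
  U = 87 − 2·(-3217) = 6521
  E = 41 + 2·42 − 4·1142 − 2·6521 = -17485
E: -9907 − (-17485) = 7578

7578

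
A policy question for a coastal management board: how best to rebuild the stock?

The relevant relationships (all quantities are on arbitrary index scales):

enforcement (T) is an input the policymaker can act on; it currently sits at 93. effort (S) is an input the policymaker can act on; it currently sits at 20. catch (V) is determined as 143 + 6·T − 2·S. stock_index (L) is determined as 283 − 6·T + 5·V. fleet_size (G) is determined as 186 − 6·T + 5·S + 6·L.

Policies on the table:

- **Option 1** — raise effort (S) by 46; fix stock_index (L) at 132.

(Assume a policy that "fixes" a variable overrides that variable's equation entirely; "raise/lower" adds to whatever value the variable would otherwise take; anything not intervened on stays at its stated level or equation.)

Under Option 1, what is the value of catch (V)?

Option 1 (S + 46, L := 132):
  T = 93
  S = 20 + 46 = 66
  V = 143 + 6·93 − 2·66 = 569

569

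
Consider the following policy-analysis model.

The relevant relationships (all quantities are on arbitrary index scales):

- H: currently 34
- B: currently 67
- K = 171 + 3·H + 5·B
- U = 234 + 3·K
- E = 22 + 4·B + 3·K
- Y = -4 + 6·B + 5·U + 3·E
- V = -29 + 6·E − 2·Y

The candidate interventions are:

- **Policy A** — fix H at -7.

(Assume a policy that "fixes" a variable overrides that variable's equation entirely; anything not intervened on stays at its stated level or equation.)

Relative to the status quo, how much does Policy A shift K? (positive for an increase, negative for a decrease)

Baseline:
  H = 34
  B = 67
  K = 171 + 3·34 + 5·67 = 608
Policy A (H := -7):
  H = -7
  B = 67
  K = 171 + 3·(-7) + 5·67 = 485
Change in K: 485 − 608 = -123

-123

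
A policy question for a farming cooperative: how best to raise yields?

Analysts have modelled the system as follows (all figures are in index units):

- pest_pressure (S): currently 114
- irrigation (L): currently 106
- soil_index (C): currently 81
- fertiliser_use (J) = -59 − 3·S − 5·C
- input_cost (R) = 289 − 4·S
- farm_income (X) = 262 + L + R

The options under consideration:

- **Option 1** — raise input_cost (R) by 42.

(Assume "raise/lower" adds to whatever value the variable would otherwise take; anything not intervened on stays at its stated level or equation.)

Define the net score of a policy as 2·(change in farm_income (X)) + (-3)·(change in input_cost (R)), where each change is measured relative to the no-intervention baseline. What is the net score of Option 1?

-42

Baseline:
  S = 114
  L = 106
  R = 289 − 4·114 = -167
  X = 262 + 106 + (-167) = 201
Option 1 (R + 42):
  S = 114
  L = 106
  R = 289 − 4·114 (+42 from intervention) = -125
  X = 262 + 106 + (-125) = 243
ΔX = 243 − 201 = 42; ΔR = -125 − (-167) = 42
Score = 2·42 + (-3)·42 = -42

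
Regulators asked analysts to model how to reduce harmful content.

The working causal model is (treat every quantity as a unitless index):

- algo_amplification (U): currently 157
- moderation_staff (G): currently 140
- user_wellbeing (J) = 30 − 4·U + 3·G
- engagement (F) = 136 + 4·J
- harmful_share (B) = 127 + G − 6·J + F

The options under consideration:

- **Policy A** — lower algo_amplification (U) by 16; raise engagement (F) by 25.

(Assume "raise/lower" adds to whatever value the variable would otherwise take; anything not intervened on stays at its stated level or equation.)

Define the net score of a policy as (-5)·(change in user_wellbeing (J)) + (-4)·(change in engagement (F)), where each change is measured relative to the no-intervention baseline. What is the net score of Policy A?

Baseline:
  U = 157
  G = 140
  J = 30 − 4·157 + 3·140 = -178
  F = 136 + 4·(-178) = -576
Policy A (U − 16, F + 25):
  U = 157 − 16 = 141
  G = 140
  J = 30 − 4·141 + 3·140 = -114
  F = 136 + 4·(-114) (+25 from intervention) = -295
ΔJ = -114 − (-178) = 64; ΔF = -295 − (-576) = 281
Score = (-5)·64 + (-4)·281 = -1444

-1444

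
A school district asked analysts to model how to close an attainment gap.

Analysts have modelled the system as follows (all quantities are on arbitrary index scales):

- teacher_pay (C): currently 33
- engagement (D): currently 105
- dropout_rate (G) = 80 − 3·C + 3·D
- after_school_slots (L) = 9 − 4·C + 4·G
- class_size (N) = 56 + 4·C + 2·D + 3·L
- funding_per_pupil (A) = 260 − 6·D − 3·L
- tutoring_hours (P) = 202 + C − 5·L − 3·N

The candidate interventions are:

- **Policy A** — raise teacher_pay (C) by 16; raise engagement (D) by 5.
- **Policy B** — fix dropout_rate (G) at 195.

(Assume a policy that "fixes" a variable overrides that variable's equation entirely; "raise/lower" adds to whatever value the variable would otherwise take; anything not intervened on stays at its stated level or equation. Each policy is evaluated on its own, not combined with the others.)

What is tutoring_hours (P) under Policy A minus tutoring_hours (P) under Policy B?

Policy A (C + 16, D + 5):
  C = 33 + 16 = 49
  D = 105 + 5 = 110
  G = 80 − 3·49 + 3·110 = 263
  L = 9 − 4·49 + 4·263 = 865
  N = 56 + 4·49 + 2·110 + 3·865 = 3067
  P = 202 + 49 − 5·865 − 3·3067 = -13275
Policy B (G := 195):
  C = 33
  D = 105
  G = 195
  L = 9 − 4·33 + 4·195 = 657
  N = 56 + 4·33 + 2·105 + 3·657 = 2369
  P = 202 + 33 − 5·657 − 3·2369 = -10157
P: -13275 − (-10157) = -3118

-3118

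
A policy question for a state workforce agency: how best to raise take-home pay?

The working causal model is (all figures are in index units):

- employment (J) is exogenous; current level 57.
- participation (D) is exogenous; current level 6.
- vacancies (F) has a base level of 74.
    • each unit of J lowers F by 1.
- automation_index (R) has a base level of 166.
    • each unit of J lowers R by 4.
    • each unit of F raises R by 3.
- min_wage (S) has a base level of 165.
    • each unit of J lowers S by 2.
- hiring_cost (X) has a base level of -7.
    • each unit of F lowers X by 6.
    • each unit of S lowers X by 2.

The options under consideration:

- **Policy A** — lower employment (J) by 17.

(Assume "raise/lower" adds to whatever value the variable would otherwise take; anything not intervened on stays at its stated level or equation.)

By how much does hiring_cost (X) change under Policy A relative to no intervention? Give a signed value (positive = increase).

-170

Baseline:
  J = 57
  F = 74 − 57 = 17
  S = 165 − 2·57 = 51
  X = -7 − 6·17 − 2·51 = -211
Policy A (J − 17):
  J = 57 − 17 = 40
  F = 74 − 40 = 34
  S = 165 − 2·40 = 85
  X = -7 − 6·34 − 2·85 = -381
Change in X: -381 − (-211) = -170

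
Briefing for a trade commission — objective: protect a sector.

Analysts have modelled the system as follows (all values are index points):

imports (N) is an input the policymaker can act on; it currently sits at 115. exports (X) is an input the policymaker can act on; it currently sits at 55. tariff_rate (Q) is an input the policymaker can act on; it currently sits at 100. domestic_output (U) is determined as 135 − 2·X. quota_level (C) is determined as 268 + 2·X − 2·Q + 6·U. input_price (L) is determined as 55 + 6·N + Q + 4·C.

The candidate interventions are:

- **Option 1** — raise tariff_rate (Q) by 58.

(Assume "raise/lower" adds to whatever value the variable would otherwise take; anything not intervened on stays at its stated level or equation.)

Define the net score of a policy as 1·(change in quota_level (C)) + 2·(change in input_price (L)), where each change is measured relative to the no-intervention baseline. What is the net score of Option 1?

Baseline:
  N = 115
  X = 55
  Q = 100
  U = 135 − 2·55 = 25
  C = 268 + 2·55 − 2·100 + 6·25 = 328
  L = 55 + 6·115 + 100 + 4·328 = 2157
Option 1 (Q + 58):
  N = 115
  X = 55
  Q = 100 + 58 = 158
  U = 135 − 2·55 = 25
  C = 268 + 2·55 − 2·158 + 6·25 = 212
  L = 55 + 6·115 + 158 + 4·212 = 1751
ΔC = 212 − 328 = -116; ΔL = 1751 − 2157 = -406
Score = 1·(-116) + 2·(-406) = -928

-928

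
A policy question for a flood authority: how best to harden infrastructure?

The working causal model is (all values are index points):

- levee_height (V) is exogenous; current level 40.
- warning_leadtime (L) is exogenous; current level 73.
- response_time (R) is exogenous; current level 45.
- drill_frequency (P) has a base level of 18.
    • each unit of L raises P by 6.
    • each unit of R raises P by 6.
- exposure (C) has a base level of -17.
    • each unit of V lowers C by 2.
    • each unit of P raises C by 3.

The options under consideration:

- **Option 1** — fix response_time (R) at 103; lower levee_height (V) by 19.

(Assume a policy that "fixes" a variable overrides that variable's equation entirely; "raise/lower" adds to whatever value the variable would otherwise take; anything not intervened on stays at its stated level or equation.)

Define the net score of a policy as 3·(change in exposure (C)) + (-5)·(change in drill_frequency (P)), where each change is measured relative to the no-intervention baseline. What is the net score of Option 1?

1506

Baseline:
  V = 40
  L = 73
  R = 45
  P = 18 + 6·73 + 6·45 = 726
  C = -17 − 2·40 + 3·726 = 2081
Option 1 (R := 103, V − 19):
  V = 40 − 19 = 21
  L = 73
  R = 103
  P = 18 + 6·73 + 6·103 = 1074
  C = -17 − 2·21 + 3·1074 = 3163
ΔC = 3163 − 2081 = 1082; ΔP = 1074 − 726 = 348
Score = 3·1082 + (-5)·348 = 1506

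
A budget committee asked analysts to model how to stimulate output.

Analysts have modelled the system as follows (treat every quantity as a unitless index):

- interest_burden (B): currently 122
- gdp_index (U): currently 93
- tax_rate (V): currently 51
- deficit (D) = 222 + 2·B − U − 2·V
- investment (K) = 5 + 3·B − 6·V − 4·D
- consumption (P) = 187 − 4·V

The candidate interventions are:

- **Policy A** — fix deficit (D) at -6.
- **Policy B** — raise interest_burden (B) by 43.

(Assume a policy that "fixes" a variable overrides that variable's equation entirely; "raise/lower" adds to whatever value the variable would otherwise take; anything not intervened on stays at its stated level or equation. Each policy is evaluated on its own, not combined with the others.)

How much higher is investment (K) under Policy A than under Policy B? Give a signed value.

Policy A (D := -6):
  B = 122
  U = 93
  V = 51
  D = -6
  K = 5 + 3·122 − 6·51 − 4·(-6) = 89
Policy B (B + 43):
  B = 122 + 43 = 165
  U = 93
  V = 51
  D = 222 + 2·165 − 93 − 2·51 = 357
  K = 5 + 3·165 − 6·51 − 4·357 = -1234
K: 89 − (-1234) = 1323

1323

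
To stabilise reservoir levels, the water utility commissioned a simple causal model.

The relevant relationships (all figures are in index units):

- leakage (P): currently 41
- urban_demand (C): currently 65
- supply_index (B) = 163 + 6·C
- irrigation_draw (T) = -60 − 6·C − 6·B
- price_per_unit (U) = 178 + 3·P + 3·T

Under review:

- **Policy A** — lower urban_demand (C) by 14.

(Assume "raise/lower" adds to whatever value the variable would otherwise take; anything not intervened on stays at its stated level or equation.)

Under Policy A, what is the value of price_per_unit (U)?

-9239

Policy A (C − 14):
  P = 41
  C = 65 − 14 = 51
  B = 163 + 6·51 = 469
  T = -60 − 6·51 − 6·469 = -3180
  U = 178 + 3·41 + 3·(-3180) = -9239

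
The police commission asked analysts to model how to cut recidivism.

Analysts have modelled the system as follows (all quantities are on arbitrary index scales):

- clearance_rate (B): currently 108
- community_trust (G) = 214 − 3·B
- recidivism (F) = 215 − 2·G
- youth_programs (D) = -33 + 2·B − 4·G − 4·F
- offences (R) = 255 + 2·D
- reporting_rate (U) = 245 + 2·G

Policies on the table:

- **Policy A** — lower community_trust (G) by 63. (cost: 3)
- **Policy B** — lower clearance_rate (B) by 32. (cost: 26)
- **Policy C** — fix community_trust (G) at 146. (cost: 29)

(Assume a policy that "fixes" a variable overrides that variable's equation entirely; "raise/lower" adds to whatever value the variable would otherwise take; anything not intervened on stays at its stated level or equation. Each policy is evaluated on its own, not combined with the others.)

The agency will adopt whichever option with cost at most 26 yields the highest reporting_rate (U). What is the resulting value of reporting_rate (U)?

217

Policy A (G − 63):
  B = 108
  G = 214 − 3·108 (−63 from intervention) = -173
  U = 245 + 2·(-173) = -101
Policy B (B − 32):
  B = 108 − 32 = 76
  G = 214 − 3·76 = -14
  U = 245 + 2·(-14) = 217
Comparing — Policy A: U=-101, Policy B: U=217. Highest is 217 (Policy B).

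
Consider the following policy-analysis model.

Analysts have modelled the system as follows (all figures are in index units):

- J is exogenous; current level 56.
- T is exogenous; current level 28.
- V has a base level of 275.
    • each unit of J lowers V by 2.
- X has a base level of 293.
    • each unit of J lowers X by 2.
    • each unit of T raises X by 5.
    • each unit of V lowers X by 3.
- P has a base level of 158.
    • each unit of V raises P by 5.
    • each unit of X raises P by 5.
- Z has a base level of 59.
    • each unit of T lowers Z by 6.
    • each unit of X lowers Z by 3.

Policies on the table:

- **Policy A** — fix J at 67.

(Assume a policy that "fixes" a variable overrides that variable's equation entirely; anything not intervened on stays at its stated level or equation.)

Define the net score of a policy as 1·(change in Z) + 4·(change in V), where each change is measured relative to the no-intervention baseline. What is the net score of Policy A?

-220

Baseline:
  J = 56
  T = 28
  V = 275 − 2·56 = 163
  X = 293 − 2·56 + 5·28 − 3·163 = -168
  Z = 59 − 6·28 − 3·(-168) = 395
Policy A (J := 67):
  J = 67
  T = 28
  V = 275 − 2·67 = 141
  X = 293 − 2·67 + 5·28 − 3·141 = -124
  Z = 59 − 6·28 − 3·(-124) = 263
ΔZ = 263 − 395 = -132; ΔV = 141 − 163 = -22
Score = 1·(-132) + 4·(-22) = -220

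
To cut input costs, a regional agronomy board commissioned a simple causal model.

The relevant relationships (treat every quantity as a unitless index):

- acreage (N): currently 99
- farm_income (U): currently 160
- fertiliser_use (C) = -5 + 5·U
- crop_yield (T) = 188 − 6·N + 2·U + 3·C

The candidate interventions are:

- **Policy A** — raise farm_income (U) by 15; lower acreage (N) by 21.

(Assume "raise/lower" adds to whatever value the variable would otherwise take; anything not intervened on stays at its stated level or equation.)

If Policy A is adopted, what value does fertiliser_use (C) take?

Policy A (U + 15, N − 21):
  U = 160 + 15 = 175
  C = -5 + 5·175 = 870

870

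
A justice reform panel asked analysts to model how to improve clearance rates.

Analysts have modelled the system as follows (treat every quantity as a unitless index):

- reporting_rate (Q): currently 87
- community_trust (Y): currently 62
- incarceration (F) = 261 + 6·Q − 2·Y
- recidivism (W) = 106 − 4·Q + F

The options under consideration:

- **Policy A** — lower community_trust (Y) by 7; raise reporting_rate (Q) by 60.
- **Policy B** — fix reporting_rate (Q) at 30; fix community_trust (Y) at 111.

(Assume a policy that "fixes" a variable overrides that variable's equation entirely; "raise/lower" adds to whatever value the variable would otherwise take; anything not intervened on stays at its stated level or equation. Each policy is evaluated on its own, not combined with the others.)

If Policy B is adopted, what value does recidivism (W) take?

Policy B (Q := 30, Y := 111):
  Q = 30
  Y = 111
  F = 261 + 6·30 − 2·111 = 219
  W = 106 − 4·30 + 219 = 205

205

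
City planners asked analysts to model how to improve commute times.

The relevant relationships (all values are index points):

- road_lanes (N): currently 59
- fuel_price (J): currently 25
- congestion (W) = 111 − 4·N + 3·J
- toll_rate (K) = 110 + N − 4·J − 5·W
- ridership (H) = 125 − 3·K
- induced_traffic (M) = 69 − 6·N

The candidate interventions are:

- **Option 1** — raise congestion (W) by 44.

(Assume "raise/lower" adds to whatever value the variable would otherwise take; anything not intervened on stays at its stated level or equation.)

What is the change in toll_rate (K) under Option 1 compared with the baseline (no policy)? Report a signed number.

-220

Baseline:
  N = 59
  J = 25
  W = 111 − 4·59 + 3·25 = -50
  K = 110 + 59 − 4·25 − 5·(-50) = 319
Option 1 (W + 44):
  N = 59
  J = 25
  W = 111 − 4·59 + 3·25 (+44 from intervention) = -6
  K = 110 + 59 − 4·25 − 5·(-6) = 99
Change in K: 99 − 319 = -220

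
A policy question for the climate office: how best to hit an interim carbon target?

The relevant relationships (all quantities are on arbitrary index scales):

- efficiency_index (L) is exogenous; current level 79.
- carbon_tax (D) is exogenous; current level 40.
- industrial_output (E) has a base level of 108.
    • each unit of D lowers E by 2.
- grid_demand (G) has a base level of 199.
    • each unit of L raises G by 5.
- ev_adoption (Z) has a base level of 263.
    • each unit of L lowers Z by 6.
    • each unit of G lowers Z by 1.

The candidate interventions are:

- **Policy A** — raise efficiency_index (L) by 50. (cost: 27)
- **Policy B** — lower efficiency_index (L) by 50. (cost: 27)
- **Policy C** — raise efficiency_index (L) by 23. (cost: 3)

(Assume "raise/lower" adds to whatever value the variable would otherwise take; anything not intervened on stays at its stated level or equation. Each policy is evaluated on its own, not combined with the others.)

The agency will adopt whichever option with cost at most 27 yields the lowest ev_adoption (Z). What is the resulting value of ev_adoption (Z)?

-1355

Policy A (L + 50):
  L = 79 + 50 = 129
  G = 199 + 5·129 = 844
  Z = 263 − 6·129 − 844 = -1355
Policy B (L − 50):
  L = 79 − 50 = 29
  G = 199 + 5·29 = 344
  Z = 263 − 6·29 − 344 = -255
Policy C (L + 23):
  L = 79 + 23 = 102
  G = 199 + 5·102 = 709
  Z = 263 − 6·102 − 709 = -1058
Comparing — Policy A: Z=-1355, Policy B: Z=-255, Policy C: Z=-1058. Lowest is -1355 (Policy A).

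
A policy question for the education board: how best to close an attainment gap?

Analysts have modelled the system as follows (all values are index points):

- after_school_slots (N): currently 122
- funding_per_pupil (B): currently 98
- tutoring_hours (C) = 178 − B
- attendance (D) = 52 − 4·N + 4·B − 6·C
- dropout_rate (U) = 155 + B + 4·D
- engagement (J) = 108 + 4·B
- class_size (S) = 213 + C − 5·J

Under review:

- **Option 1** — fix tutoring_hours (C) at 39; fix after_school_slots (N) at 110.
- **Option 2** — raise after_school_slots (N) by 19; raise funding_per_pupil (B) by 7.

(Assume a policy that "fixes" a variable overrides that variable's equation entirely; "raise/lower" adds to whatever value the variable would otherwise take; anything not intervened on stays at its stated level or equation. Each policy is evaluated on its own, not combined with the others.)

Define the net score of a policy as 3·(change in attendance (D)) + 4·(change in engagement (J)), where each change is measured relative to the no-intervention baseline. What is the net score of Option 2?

94

Baseline:
  N = 122
  B = 98
  C = 178 − 98 = 80
  D = 52 − 4·122 + 4·98 − 6·80 = -524
  J = 108 + 4·98 = 500
Option 2 (N + 19, B + 7):
  N = 122 + 19 = 141
  B = 98 + 7 = 105
  C = 178 − 105 = 73
  D = 52 − 4·141 + 4·105 − 6·73 = -530
  J = 108 + 4·105 = 528
ΔD = -530 − (-524) = -6; ΔJ = 528 − 500 = 28
Score = 3·(-6) + 4·28 = 94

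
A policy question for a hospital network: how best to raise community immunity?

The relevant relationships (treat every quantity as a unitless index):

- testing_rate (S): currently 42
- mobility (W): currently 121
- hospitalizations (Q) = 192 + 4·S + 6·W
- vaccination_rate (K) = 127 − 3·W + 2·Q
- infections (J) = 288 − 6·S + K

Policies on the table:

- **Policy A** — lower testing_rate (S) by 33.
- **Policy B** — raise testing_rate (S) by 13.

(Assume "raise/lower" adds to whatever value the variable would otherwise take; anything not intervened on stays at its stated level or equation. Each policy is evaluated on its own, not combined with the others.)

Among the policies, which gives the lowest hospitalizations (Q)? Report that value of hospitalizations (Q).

Policy A (S − 33):
  S = 42 − 33 = 9
  W = 121
  Q = 192 + 4·9 + 6·121 = 954
Policy B (S + 13):
  S = 42 + 13 = 55
  W = 121
  Q = 192 + 4·55 + 6·121 = 1138
Comparing — Policy A: Q=954, Policy B: Q=1138. Lowest is 954 (Policy A).

954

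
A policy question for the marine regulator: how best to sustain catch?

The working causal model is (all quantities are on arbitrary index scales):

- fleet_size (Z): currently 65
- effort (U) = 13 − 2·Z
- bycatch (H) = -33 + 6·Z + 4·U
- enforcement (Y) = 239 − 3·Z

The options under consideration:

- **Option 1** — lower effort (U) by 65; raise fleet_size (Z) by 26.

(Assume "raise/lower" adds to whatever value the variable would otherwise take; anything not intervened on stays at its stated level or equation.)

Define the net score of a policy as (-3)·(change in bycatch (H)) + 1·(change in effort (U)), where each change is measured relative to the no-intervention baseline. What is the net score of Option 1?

Baseline:
  Z = 65
  U = 13 − 2·65 = -117
  H = -33 + 6·65 + 4·(-117) = -111
Option 1 (U − 65, Z + 26):
  Z = 65 + 26 = 91
  U = 13 − 2·91 (−65 from intervention) = -234
  H = -33 + 6·91 + 4·(-234) = -423
ΔH = -423 − (-111) = -312; ΔU = -234 − (-117) = -117
Score = (-3)·(-312) + 1·(-117) = 819

819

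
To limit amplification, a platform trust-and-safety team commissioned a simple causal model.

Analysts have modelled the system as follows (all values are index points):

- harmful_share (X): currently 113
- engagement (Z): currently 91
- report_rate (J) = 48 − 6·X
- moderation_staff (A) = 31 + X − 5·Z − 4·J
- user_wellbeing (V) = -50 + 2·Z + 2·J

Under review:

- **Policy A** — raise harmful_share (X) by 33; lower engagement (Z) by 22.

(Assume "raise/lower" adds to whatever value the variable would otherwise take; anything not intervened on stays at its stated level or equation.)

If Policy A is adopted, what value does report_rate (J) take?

-828

Policy A (X + 33, Z − 22):
  X = 113 + 33 = 146
  J = 48 − 6·146 = -828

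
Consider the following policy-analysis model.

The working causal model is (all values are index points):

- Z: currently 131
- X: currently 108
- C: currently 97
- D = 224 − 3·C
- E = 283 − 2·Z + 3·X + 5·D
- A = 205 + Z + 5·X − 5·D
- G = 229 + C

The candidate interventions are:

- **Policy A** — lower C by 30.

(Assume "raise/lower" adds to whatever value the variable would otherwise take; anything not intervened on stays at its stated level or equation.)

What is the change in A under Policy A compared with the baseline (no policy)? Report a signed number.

-450

Baseline:
  Z = 131
  X = 108
  C = 97
  D = 224 − 3·97 = -67
  A = 205 + 131 + 5·108 − 5·(-67) = 1211
Policy A (C − 30):
  Z = 131
  X = 108
  C = 97 − 30 = 67
  D = 224 − 3·67 = 23
  A = 205 + 131 + 5·108 − 5·23 = 761
Change in A: 761 − 1211 = -450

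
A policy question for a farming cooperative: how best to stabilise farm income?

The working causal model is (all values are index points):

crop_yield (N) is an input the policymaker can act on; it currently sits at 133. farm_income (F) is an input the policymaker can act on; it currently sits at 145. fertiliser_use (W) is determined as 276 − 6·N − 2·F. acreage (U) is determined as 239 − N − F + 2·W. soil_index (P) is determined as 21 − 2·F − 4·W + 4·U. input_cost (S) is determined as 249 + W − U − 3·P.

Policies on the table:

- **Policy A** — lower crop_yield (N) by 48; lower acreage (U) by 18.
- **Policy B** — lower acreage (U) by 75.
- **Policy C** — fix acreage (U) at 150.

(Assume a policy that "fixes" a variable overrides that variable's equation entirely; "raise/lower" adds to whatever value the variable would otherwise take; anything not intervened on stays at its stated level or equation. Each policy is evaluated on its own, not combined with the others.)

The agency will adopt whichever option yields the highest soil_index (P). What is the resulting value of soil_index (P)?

3579

Policy A (N − 48, U − 18):
  N = 133 − 48 = 85
  F = 145
  W = 276 − 6·85 − 2·145 = -524
  U = 239 − 85 − 145 + 2·(-524) (−18 from intervention) = -1057
  P = 21 − 2·145 − 4·(-524) + 4·(-1057) = -2401
Policy B (U − 75):
  N = 133
  F = 145
  W = 276 − 6·133 − 2·145 = -812
  U = 239 − 133 − 145 + 2·(-812) (−75 from intervention) = -1738
  P = 21 − 2·145 − 4·(-812) + 4·(-1738) = -3973
Policy C (U := 150):
  N = 133
  F = 145
  W = 276 − 6·133 − 2·145 = -812
  U = 150
  P = 21 − 2·145 − 4·(-812) + 4·150 = 3579
Comparing — Policy A: P=-2401, Policy B: P=-3973, Policy C: P=3579. Highest is 3579 (Policy C).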